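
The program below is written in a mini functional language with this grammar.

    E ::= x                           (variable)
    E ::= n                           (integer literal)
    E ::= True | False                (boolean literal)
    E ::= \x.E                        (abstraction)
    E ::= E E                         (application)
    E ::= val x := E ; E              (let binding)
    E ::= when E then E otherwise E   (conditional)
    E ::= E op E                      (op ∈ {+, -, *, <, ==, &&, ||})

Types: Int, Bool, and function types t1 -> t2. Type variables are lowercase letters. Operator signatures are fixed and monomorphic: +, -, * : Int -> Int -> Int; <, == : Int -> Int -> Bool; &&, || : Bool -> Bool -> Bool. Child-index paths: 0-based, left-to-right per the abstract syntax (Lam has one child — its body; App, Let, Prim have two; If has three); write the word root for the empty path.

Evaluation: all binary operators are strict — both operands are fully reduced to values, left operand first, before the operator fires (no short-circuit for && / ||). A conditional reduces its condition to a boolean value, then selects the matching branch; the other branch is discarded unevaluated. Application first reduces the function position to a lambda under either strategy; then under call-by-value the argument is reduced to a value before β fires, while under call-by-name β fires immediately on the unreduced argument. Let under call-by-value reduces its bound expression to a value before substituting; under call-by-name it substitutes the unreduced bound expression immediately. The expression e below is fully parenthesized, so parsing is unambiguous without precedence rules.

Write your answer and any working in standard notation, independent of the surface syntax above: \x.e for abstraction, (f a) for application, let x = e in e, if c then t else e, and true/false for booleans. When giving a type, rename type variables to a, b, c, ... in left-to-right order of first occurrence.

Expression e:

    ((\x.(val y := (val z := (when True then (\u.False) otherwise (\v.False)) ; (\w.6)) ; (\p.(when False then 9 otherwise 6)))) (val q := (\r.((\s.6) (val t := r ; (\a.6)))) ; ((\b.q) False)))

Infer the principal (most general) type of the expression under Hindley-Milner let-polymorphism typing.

Answer: a -> Int

Trace:
  unify Bool ~ Bool
\u._ : b -> Bool
\v._ : c -> Bool
  unify b -> Bool ~ c -> Bool
  unify b ~ c
  unify Bool ~ Bool
let z : forall. c -> Bool
\w._ : d -> Int
let y : forall. d -> Int
  unify Bool ~ Bool
  unify Int ~ Int
\p._ : e -> Int
\x._ : a -> e -> Int
\s._ : g -> Int
r : f
let t : f
\a._ : h -> Int
  unify g -> Int ~ (h -> Int) -> i
  unify g ~ h -> Int
  unify Int ~ i
_ _ : Int
\r._ : f -> Int
let q : forall. f -> Int
q : k -> Int
\b._ : j -> k -> Int
  unify j -> k -> Int ~ Bool -> l
  unify j ~ Bool
  unify k -> Int ~ l
_ _ : k -> Int
  unify a -> e -> Int ~ (k -> Int) -> m
  unify a ~ k -> Int
  unify e -> Int ~ m
_ _ : e -> Int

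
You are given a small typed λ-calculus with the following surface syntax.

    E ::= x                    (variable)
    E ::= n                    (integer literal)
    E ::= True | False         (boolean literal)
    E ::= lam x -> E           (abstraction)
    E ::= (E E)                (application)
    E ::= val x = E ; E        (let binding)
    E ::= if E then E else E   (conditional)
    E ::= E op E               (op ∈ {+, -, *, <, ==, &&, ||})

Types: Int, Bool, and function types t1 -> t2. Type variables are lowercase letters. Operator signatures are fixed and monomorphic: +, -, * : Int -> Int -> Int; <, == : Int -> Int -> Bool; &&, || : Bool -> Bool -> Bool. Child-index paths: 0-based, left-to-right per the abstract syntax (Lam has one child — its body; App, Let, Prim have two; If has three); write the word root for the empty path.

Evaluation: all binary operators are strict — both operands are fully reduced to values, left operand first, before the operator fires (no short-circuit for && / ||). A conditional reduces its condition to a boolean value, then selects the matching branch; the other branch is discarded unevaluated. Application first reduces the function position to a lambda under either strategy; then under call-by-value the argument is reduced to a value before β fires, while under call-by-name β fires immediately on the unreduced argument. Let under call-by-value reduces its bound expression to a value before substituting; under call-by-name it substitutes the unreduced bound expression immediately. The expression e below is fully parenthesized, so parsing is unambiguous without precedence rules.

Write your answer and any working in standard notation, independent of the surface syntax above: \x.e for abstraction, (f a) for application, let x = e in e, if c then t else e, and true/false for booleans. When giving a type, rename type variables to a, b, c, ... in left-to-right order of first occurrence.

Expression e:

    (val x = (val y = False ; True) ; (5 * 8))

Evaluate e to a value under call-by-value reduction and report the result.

Answer: 40

Derivation:
step 0: (let x = (let y = false in true) in (5 * 8))
step 1: [let@0] (let x = true in (5 * 8))
step 2: [let@root] (5 * 8)
step 3: [delta@root] 40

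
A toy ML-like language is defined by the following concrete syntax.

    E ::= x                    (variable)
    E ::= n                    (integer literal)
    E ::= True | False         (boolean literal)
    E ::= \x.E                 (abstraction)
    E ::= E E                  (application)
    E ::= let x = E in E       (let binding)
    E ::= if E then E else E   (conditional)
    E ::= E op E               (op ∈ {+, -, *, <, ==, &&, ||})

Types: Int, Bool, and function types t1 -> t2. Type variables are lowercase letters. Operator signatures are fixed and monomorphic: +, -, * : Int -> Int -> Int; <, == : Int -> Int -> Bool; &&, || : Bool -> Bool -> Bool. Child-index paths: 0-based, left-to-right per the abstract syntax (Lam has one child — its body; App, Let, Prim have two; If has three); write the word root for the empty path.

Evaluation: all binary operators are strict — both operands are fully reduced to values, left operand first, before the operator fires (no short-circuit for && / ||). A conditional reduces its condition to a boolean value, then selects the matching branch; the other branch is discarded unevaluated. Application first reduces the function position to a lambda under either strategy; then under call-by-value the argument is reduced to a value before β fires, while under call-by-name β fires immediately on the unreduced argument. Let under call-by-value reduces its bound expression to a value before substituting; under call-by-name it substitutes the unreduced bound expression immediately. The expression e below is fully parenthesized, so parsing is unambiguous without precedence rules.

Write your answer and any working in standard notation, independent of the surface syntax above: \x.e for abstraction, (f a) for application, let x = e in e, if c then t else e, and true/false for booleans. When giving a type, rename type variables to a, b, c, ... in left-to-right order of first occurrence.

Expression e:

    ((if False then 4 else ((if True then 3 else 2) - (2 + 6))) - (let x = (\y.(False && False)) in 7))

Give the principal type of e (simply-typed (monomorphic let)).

Answer: Int

Working:
  unify Bool ~ Bool
  unify Bool ~ Bool
  unify Int ~ Int
  unify Int ~ Int
  unify Int ~ Int
  unify Int ~ Int
  unify Int ~ Int
  unify Int ~ Int
  unify Int ~ Int
  unify Bool ~ Bool
  unify Bool ~ Bool
\y._ : a -> Bool
let x : a -> Bool
  unify Int ~ Int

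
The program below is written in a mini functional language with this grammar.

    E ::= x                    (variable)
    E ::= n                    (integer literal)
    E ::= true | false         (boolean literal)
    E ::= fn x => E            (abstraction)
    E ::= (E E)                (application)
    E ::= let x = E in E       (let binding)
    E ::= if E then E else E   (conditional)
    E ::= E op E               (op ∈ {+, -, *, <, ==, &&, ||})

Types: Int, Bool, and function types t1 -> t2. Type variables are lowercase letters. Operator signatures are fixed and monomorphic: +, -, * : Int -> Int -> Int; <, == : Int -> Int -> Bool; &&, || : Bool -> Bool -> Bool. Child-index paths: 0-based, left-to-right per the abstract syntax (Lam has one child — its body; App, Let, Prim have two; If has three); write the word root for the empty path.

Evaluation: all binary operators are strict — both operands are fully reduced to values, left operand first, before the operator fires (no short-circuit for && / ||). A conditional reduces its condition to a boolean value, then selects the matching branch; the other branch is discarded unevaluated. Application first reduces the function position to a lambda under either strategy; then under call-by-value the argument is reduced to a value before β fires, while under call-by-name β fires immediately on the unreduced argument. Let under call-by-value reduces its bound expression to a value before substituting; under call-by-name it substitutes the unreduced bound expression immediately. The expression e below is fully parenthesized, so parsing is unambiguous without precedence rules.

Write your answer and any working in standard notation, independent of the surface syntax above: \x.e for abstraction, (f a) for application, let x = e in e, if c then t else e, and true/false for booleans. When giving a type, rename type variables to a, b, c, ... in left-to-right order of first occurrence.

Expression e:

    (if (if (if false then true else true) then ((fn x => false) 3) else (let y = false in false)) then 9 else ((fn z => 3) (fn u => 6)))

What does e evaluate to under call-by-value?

Answer: 3

Working:
step 0: (if (if (if false then true else true) then ((\x.false) 3) else (let y = false in false)) then 9 else ((\z.3) (\u.6)))
step 1: [if@0.0] (if (if true then ((\x.false) 3) else (let y = false in false)) then 9 else ((\z.3) (\u.6)))
step 2: [if@0] (if ((\x.false) 3) then 9 else ((\z.3) (\u.6)))
step 3: [beta@0] (if false then 9 else ((\z.3) (\u.6)))
step 4: [if@root] ((\z.3) (\u.6))
step 5: [beta@root] 3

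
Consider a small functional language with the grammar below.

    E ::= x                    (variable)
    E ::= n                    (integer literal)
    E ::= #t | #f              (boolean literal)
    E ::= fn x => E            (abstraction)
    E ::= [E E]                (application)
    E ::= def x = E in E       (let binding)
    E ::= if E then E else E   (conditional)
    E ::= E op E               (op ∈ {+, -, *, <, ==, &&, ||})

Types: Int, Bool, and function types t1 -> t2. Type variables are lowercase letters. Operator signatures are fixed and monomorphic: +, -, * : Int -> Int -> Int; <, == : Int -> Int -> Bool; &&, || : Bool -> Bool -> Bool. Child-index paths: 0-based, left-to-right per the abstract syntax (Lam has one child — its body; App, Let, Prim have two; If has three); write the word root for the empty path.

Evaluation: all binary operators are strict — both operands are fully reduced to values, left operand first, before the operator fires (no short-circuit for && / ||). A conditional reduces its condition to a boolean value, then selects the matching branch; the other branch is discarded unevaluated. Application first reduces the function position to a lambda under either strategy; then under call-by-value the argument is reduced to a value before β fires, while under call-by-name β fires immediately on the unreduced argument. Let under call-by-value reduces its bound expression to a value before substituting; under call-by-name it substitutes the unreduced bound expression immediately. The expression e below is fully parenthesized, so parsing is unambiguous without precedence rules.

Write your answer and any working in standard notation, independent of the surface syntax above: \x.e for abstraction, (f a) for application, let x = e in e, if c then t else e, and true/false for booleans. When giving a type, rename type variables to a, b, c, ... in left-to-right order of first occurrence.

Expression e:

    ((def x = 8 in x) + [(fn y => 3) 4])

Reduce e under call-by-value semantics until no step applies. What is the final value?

Answer: 11

Working:
step 0: ((let x = 8 in x) + ((\y.3) 4))
step 1: [let@0] (8 + ((\y.3) 4))
step 2: [beta@1] (8 + 3)
step 3: [delta@root] 11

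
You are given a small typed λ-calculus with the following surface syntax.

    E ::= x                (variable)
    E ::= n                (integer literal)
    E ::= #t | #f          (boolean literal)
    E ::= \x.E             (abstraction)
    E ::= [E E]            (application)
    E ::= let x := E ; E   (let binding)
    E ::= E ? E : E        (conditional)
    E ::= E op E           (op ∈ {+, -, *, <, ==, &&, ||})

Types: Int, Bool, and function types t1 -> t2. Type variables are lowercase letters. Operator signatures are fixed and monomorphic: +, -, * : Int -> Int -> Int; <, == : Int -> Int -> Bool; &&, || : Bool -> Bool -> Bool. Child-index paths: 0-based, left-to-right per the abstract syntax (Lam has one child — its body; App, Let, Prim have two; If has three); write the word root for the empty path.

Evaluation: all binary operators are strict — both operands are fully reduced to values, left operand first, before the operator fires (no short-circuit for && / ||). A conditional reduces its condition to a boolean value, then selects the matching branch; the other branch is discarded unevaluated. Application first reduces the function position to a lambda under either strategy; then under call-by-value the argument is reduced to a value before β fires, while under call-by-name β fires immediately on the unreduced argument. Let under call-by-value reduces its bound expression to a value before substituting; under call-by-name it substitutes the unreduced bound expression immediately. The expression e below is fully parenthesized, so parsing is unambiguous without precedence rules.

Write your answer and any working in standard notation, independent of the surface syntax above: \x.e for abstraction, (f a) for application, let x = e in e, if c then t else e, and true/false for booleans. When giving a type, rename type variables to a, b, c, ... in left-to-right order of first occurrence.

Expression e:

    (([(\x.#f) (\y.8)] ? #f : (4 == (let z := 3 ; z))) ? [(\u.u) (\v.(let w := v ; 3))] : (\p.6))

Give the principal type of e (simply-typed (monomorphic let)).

Answer: a -> Int

Working:
\x._ : a -> Bool
\y._ : b -> Int
  unify a -> Bool ~ (b -> Int) -> c
  unify a ~ b -> Int
  unify Bool ~ c
_ _ : Bool
  unify Bool ~ Bool
  unify Int ~ Int
let z : Int
z : Int
  unify Int ~ Int
  unify Bool ~ Bool
  unify Bool ~ Bool
u : d
\u._ : d -> d
v : e
let w : e
\v._ : e -> Int
  unify d -> d ~ (e -> Int) -> f
  unify d ~ e -> Int
  unify e -> Int ~ f
_ _ : e -> Int
\p._ : g -> Int
  unify e -> Int ~ g -> Int
  unify e ~ g
  unify Int ~ Int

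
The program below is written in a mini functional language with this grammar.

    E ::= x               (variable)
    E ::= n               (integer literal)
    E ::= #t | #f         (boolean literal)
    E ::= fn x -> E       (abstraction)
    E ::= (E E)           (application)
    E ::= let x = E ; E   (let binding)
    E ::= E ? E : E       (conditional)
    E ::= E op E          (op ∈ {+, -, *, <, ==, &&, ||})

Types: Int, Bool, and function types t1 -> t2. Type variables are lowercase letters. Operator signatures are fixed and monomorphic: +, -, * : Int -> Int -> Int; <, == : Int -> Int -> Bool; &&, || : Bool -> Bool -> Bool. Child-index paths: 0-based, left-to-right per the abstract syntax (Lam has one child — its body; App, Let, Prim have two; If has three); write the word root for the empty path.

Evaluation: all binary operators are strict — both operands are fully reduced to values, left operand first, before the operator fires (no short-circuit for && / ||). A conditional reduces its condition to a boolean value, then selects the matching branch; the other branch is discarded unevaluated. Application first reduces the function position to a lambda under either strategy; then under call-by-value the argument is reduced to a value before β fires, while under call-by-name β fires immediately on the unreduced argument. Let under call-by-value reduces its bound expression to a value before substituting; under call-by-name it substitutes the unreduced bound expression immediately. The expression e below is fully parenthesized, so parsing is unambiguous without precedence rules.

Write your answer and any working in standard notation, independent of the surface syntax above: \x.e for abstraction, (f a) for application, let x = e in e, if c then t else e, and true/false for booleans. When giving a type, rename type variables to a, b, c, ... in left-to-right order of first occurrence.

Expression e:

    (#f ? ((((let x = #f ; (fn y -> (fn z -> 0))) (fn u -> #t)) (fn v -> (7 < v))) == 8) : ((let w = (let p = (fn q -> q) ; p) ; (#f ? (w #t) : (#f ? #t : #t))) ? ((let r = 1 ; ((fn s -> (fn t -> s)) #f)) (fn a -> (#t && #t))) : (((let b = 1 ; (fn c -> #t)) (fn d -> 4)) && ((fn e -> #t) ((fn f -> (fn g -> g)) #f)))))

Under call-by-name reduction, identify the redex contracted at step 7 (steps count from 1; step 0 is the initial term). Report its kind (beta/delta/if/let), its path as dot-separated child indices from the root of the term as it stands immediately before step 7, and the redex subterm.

Answer: beta at 0 : ((\s.(\t.s)) false)

Derivation:
step 0: (if false then ((((let x = false in (\y.(\z.0))) (\u.true)) (\v.(7 < v))) == 8) else (if (let w = (let p = (\q.q) in p) in (if false then (w true) else (if false then true else true))) then ((let r = 1 in ((\s.(\t.s)) false)) (\a.(true && true))) else (((let b = 1 in (\c.true)) (\d.4)) && ((\e.true) ((\f.(\g.g)) false)))))
step 1: [if@root] (if (let w = (let p = (\q.q) in p) in (if false then (w true) else (if false then true else true))) then ((let r = 1 in ((\s.(\t.s)) false)) (\a.(true && true))) else (((let b = 1 in (\c.true)) (\d.4)) && ((\e.true) ((\f.(\g.g)) false))))
step 2: [let@0] (if (if false then ((let p = (\q.q) in p) true) else (if false then true else true)) then ((let r = 1 in ((\s.(\t.s)) false)) (\a.(true && true))) else (((let b = 1 in (\c.true)) (\d.4)) && ((\e.true) ((\f.(\g.g)) false))))
step 3: [if@0] (if (if false then true else true) then ((let r = 1 in ((\s.(\t.s)) false)) (\a.(true && true))) else (((let b = 1 in (\c.true)) (\d.4)) && ((\e.true) ((\f.(\g.g)) false))))
step 4: [if@0] (if true then ((let r = 1 in ((\s.(\t.s)) false)) (\a.(true && true))) else (((let b = 1 in (\c.true)) (\d.4)) && ((\e.true) ((\f.(\g.g)) false))))
step 5: [if@root] ((let r = 1 in ((\s.(\t.s)) false)) (\a.(true && true)))
step 6: [let@0] (((\s.(\t.s)) false) (\a.(true && true)))
step 7: [beta@0] ((\t.false) (\a.(true && true)))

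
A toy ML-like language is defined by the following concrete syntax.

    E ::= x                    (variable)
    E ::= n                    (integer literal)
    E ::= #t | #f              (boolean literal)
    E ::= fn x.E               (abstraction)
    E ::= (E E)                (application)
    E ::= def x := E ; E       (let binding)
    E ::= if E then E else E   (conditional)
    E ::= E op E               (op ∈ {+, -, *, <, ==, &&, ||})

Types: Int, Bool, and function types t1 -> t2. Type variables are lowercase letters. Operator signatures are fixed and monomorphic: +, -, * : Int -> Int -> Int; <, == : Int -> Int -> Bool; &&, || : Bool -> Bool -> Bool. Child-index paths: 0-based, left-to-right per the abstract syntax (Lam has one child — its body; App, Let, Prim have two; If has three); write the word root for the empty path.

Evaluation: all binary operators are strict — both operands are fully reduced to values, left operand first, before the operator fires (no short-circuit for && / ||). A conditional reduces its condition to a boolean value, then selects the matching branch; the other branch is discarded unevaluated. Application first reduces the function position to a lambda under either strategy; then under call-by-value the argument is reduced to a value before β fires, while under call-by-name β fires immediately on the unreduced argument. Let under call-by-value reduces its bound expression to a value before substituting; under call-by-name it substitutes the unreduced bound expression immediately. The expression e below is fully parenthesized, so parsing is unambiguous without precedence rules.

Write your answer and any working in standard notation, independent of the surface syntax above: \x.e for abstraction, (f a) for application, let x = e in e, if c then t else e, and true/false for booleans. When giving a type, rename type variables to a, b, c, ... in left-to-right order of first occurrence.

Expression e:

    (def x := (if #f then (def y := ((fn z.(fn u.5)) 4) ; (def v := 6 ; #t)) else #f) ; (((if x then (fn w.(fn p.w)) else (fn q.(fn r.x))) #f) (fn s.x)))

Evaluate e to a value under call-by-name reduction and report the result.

Answer: false

Derivation:
step 0: (let x = (if false then (let y = ((\z.(\u.5)) 4) in (let v = 6 in true)) else false) in (((if x then (\w.(\p.w)) else (\q.(\r.x))) false) (\s.x)))
step 1: [let@root] (((if (if false then (let y = ((\z.(\u.5)) 4) in (let v = 6 in true)) else false) then (\w.(\p.w)) else (\q.(\r.(if false then (let y = ((\z.(\u.5)) 4) in (let v = 6 in true)) else false)))) false) (\s.(if false then (let y = ((\z.(\u.5)) 4) in (let v = 6 in true)) else false)))
step 2: [if@0.0.0] (((if false then (\w.(\p.w)) else (\q.(\r.(if false then (let y = ((\z.(\u.5)) 4) in (let v = 6 in true)) else false)))) false) (\s.(if false then (let y = ((\z.(\u.5)) 4) in (let v = 6 in true)) else false)))
step 3: [if@0.0] (((\q.(\r.(if false then (let y = ((\z.(\u.5)) 4) in (let v = 6 in true)) else false))) false) (\s.(if false then (let y = ((\z.(\u.5)) 4) in (let v = 6 in true)) else false)))
step 4: [beta@0] ((\r.(if false then (let y = ((\z.(\u.5)) 4) in (let v = 6 in true)) else false)) (\s.(if false then (let y = ((\z.(\u.5)) 4) in (let v = 6 in true)) else false)))
step 5: [beta@root] (if false then (let y = ((\z.(\u.5)) 4) in (let v = 6 in true)) else false)
step 6: [if@root] false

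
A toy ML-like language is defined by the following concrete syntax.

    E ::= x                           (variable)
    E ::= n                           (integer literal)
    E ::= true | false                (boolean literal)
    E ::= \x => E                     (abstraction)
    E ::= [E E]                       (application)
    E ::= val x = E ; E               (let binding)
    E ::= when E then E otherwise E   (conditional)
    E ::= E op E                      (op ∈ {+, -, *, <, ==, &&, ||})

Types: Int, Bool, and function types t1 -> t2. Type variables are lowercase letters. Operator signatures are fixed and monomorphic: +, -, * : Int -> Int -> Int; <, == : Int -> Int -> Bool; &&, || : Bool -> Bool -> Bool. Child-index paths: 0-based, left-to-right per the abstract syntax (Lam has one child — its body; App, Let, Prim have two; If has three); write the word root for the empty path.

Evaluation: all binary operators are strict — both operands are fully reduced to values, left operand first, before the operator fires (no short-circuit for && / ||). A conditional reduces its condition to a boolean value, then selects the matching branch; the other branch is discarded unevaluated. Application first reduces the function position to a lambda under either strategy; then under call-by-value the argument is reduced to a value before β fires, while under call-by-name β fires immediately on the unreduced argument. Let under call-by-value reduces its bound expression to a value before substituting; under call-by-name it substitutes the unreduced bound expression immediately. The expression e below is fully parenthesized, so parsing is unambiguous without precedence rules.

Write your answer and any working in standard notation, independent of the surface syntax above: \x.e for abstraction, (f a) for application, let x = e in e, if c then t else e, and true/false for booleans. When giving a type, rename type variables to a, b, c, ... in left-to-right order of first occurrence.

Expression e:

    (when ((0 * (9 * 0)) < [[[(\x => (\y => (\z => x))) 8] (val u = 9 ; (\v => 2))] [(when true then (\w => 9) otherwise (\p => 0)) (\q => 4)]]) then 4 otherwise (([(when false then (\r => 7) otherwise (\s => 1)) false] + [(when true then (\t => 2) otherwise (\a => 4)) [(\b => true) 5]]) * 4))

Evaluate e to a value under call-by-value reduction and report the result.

Working:
step 0: (if ((0 * (9 * 0)) < ((((\x.(\y.(\z.x))) 8) (let u = 9 in (\v.2))) ((if true then (\w.9) else (\p.0)) (\q.4)))) then 4 else ((((if false then (\r.7) else (\s.1)) false) + ((if true then (\t.2) else (\a.4)) ((\b.true) 5))) * 4))
step 1: [delta@0.0.1] (if ((0 * 0) < ((((\x.(\y.(\z.x))) 8) (let u = 9 in (\v.2))) ((if true then (\w.9) else (\p.0)) (\q.4)))) then 4 else ((((if false then (\r.7) else (\s.1)) false) + ((if true then (\t.2) else (\a.4)) ((\b.true) 5))) * 4))
step 2: [delta@0.0] (if (0 < ((((\x.(\y.(\z.x))) 8) (let u = 9 in (\v.2))) ((if true then (\w.9) else (\p.0)) (\q.4)))) then 4 else ((((if false then (\r.7) else (\s.1)) false) + ((if true then (\t.2) else (\a.4)) ((\b.true) 5))) * 4))
step 3: [beta@0.1.0.0] (if (0 < (((\y.(\z.8)) (let u = 9 in (\v.2))) ((if true then (\w.9) else (\p.0)) (\q.4)))) then 4 else ((((if false then (\r.7) else (\s.1)) false) + ((if true then (\t.2) else (\a.4)) ((\b.true) 5))) * 4))
step 4: [let@0.1.0.1] (if (0 < (((\y.(\z.8)) (\v.2)) ((if true then (\w.9) else (\p.0)) (\q.4)))) then 4 else ((((if false then (\r.7) else (\s.1)) false) + ((if true then (\t.2) else (\a.4)) ((\b.true) 5))) * 4))
step 5: [beta@0.1.0] (if (0 < ((\z.8) ((if true then (\w.9) else (\p.0)) (\q.4)))) then 4 else ((((if false then (\r.7) else (\s.1)) false) + ((if true then (\t.2) else (\a.4)) ((\b.true) 5))) * 4))
step 6: [if@0.1.1.0] (if (0 < ((\z.8) ((\w.9) (\q.4)))) then 4 else ((((if false then (\r.7) else (\s.1)) false) + ((if true then (\t.2) else (\a.4)) ((\b.true) 5))) * 4))
step 7: [beta@0.1.1] (if (0 < ((\z.8) 9)) then 4 else ((((if false then (\r.7) else (\s.1)) false) + ((if true then (\t.2) else (\a.4)) ((\b.true) 5))) * 4))
step 8: [beta@0.1] (if (0 < 8) then 4 else ((((if false then (\r.7) else (\s.1)) false) + ((if true then (\t.2) else (\a.4)) ((\b.true) 5))) * 4))
step 9: [delta@0] (if true then 4 else ((((if false then (\r.7) else (\s.1)) false) + ((if true then (\t.2) else (\a.4)) ((\b.true) 5))) * 4))
step 10: [if@root] 4

Answer: 4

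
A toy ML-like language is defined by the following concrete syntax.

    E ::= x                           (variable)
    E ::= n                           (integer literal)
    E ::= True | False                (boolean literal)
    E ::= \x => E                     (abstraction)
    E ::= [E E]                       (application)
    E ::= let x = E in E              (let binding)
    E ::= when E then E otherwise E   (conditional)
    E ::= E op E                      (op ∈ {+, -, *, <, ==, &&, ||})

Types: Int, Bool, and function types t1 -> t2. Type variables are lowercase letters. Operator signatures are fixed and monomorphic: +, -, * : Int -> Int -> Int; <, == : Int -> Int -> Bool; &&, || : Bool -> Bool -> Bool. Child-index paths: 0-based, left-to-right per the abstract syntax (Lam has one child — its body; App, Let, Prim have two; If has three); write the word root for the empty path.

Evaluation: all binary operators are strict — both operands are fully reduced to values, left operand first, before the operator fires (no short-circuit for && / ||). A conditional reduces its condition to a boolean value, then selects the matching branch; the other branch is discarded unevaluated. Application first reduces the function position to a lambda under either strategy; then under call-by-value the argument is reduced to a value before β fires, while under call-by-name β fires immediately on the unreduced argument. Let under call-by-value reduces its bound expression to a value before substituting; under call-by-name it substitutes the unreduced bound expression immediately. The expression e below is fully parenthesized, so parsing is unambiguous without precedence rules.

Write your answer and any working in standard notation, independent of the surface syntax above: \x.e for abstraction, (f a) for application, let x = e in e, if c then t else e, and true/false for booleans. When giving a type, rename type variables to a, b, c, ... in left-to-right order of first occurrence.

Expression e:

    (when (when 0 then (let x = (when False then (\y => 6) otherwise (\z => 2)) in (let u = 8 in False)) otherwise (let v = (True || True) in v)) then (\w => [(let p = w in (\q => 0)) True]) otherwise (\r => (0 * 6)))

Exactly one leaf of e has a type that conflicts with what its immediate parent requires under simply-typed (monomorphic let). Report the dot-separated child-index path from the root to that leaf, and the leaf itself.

Trace:
  unify Int ~ Bool
  FAIL: mismatch Int ~ Bool

Answer: 0.0 : 0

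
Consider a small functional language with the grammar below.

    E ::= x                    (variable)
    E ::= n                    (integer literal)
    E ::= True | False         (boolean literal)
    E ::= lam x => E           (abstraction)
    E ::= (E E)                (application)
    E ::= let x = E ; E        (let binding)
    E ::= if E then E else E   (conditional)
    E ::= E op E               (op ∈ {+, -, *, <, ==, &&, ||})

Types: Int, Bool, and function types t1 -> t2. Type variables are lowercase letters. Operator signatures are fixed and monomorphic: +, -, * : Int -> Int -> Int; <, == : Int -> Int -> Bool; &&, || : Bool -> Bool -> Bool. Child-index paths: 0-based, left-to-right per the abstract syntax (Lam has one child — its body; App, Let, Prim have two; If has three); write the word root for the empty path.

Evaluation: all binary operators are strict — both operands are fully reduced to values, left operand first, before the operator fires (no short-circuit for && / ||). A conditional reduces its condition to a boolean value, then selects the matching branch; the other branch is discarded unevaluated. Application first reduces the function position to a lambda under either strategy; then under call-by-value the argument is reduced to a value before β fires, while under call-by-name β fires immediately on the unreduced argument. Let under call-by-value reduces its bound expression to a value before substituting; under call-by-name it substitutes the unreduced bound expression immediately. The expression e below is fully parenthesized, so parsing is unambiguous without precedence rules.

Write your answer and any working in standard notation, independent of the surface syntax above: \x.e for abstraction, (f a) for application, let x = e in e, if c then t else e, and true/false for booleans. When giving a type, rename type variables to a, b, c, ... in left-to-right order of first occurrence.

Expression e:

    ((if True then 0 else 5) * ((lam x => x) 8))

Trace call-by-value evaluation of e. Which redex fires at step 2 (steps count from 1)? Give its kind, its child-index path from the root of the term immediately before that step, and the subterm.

Answer: beta at 1 : ((\x.x) 8)

Derivation:
step 0: ((if true then 0 else 5) * ((\x.x) 8))
step 1: [if@0] (0 * ((\x.x) 8))
step 2: [beta@1] (0 * 8)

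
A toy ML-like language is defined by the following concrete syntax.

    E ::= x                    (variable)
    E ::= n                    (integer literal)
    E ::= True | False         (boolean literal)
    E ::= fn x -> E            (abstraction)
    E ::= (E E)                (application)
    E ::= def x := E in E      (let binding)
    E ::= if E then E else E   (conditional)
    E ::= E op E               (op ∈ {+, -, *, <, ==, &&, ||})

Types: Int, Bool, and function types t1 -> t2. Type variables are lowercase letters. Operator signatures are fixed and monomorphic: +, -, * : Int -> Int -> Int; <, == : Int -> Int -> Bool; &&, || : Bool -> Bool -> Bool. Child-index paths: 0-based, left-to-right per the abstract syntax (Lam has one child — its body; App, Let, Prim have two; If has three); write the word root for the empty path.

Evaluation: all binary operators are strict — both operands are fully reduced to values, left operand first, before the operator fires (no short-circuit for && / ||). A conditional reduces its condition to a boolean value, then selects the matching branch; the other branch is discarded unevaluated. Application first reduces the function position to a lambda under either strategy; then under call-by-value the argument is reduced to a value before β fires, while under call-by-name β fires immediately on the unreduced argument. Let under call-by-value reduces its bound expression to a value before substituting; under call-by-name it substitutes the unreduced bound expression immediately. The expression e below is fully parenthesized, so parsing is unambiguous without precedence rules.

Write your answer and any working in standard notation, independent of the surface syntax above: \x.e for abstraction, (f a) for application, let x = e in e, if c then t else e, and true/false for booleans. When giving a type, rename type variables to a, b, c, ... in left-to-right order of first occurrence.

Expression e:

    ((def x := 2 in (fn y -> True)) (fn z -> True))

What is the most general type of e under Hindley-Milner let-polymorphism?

Derivation:
let x : Int
\y._ : a -> Bool
\z._ : b -> Bool
  unify a -> Bool ~ (b -> Bool) -> c
  unify a ~ b -> Bool
  unify Bool ~ c
_ _ : Bool

Answer: Bool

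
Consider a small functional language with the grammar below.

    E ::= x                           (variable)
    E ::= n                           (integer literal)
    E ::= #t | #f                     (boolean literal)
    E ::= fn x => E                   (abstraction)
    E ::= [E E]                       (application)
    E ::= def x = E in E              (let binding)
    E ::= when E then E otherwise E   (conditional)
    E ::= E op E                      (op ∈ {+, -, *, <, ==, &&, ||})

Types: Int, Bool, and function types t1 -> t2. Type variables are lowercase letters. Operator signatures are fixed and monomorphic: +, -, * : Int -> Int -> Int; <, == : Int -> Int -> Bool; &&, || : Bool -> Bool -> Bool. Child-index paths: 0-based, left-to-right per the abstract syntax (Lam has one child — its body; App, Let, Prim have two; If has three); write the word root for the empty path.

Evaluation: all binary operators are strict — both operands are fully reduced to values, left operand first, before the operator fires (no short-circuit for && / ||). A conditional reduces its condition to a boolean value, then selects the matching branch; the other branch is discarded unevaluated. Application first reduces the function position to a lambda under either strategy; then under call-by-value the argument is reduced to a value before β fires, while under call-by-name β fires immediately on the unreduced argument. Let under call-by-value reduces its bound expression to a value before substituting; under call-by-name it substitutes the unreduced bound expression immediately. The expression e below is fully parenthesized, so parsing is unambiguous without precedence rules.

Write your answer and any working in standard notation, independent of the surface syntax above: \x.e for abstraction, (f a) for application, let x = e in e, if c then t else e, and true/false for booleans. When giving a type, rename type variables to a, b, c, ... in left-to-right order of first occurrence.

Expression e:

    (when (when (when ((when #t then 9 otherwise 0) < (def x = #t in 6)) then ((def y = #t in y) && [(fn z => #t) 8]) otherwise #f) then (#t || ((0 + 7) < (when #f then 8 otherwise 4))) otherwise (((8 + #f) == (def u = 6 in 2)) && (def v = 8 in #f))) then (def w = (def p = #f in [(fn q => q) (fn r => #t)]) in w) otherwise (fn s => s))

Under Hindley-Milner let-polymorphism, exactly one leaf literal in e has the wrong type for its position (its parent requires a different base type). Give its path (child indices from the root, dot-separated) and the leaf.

Answer: 0.2.0.0.1 : false

Trace:
  unify Bool ~ Bool
  unify Int ~ Int
  unify Int ~ Int
let x : Bool
  unify Int ~ Int
  unify Bool ~ Bool
let y : Bool
y : Bool
  unify Bool ~ Bool
\z._ : a -> Bool
  unify a -> Bool ~ Int -> b
  unify a ~ Int
  unify Bool ~ b
_ _ : Bool
  unify Bool ~ Bool
  unify Bool ~ Bool
  unify Bool ~ Bool
  unify Bool ~ Bool
  unify Int ~ Int
  unify Int ~ Int
  unify Int ~ Int
  unify Bool ~ Bool
  unify Int ~ Int
  unify Int ~ Int
  unify Bool ~ Bool
  unify Int ~ Int
  unify Bool ~ Int
  FAIL: mismatch Bool ~ Int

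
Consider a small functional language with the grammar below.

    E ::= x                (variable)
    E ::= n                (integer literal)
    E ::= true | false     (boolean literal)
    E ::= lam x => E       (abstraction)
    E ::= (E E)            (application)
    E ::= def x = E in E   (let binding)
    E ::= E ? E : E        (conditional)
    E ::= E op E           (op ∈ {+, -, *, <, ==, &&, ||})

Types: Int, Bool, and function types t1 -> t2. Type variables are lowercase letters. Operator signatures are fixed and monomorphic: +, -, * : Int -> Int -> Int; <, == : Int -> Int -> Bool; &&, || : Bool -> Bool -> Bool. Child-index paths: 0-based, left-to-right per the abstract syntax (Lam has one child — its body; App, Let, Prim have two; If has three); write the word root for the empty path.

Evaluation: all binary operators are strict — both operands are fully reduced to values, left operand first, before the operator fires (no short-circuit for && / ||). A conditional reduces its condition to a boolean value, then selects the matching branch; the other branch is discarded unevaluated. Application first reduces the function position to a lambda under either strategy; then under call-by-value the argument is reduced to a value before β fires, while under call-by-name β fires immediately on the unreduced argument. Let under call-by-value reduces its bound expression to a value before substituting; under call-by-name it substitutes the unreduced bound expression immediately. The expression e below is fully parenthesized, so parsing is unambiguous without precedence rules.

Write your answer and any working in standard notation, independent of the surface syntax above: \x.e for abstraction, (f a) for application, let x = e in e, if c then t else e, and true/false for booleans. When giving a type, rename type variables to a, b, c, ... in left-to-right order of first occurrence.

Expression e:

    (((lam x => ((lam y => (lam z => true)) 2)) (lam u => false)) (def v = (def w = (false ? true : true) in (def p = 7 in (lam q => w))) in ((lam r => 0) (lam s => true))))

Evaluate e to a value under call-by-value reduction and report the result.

Answer: true

Working:
step 0: (((\x.((\y.(\z.true)) 2)) (\u.false)) (let v = (let w = (if false then true else true) in (let p = 7 in (\q.w))) in ((\r.0) (\s.true))))
step 1: [beta@0] (((\y.(\z.true)) 2) (let v = (let w = (if false then true else true) in (let p = 7 in (\q.w))) in ((\r.0) (\s.true))))
step 2: [beta@0] ((\z.true) (let v = (let w = (if false then true else true) in (let p = 7 in (\q.w))) in ((\r.0) (\s.true))))
step 3: [if@1.0.0] ((\z.true) (let v = (let w = true in (let p = 7 in (\q.w))) in ((\r.0) (\s.true))))
step 4: [let@1.0] ((\z.true) (let v = (let p = 7 in (\q.true)) in ((\r.0) (\s.true))))
step 5: [let@1.0] ((\z.true) (let v = (\q.true) in ((\r.0) (\s.true))))
step 6: [let@1] ((\z.true) ((\r.0) (\s.true)))
step 7: [beta@1] ((\z.true) 0)
step 8: [beta@root] true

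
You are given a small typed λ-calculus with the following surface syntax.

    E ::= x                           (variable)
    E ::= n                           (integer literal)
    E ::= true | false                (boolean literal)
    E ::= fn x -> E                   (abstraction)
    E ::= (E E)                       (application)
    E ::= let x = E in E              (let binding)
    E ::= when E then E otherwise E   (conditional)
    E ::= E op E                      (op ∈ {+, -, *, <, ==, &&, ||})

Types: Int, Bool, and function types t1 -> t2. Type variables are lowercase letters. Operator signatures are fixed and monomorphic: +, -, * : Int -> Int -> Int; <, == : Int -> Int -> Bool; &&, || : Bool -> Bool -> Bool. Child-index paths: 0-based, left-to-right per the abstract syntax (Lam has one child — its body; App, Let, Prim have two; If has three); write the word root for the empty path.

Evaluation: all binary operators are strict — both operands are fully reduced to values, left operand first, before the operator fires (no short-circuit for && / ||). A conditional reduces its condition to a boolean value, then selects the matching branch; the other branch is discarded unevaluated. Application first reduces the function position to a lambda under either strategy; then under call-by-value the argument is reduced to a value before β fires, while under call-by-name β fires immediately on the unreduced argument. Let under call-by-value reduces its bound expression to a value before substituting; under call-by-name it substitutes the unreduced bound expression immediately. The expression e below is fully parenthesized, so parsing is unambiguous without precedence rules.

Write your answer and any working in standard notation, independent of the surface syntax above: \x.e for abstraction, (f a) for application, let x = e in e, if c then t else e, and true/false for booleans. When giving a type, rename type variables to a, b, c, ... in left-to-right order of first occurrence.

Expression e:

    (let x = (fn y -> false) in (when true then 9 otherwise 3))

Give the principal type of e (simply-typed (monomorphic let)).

Answer: Int

Derivation:
\y._ : a -> Bool
let x : a -> Bool
  unify Bool ~ Bool
  unify Int ~ Int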